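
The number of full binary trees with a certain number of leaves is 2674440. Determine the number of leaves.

15

Full binary trees with L leaves are counted by C_{L−1}. Since C_14 = 2674440, the index is 14.
So the index is 14, and the number of leaves is 14 + 1 = 15.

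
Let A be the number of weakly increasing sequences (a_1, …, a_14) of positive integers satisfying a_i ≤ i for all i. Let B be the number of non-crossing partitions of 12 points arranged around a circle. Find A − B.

Such sub-staircase sequences of length n are counted by C_n; here n = 14. So A = C_14 = 2674440.
Non-crossing partitions of an n-element set are counted by C_n; here n = 12. So B = C_12 = 208012.
A − B = 2674440 − 208012 = 2466428.

2466428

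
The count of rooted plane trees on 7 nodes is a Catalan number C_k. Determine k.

6

A rooted plane tree on 7 nodes has 6 edges, and such trees are counted by C_6.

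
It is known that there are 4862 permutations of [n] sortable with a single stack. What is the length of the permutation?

Stack-sortable permutations of [n] are counted by C_n; 4862 = C_9.

9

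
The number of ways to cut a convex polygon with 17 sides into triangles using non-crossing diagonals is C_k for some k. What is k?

A convex 17-gon is triangulated into 15 triangles, and the number of such triangulations is the Catalan number C_{17−2} = C_15.

15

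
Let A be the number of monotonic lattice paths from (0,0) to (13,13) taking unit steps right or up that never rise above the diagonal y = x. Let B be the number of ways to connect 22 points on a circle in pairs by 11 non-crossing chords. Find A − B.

684114

Monotone paths in an n×n grid that stay weakly below the diagonal are counted by C_n; here n = 13. So A = C_13 = 742900.
Pairing 22 circle points by 11 non-crossing chords gives C_11 matchings. So B = C_11 = 58786.
A − B = 742900 − 58786 = 684114.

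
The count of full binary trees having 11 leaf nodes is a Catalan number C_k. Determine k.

10

A full binary tree with L leaves has L−1 internal nodes and is counted by C_{L−1}; L = 11 gives C_10.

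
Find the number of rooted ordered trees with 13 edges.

742900

A rooted plane tree with 13 edges has 14 nodes, and the count is C_13.
C_13 = C(26,13)/14 = 10400600/14 = 742900.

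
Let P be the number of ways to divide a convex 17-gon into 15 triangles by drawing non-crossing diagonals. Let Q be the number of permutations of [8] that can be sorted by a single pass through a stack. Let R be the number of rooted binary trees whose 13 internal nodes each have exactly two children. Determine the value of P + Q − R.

8953375

A convex 17-gon is triangulated into 15 triangles, and the number of such triangulations is the Catalan number C_{17−2} = C_15. So P = C_15 = 9694845.
Stack-sortable permutations are exactly the 231-avoiding ones, counted by C_n; here n = 8. So Q = C_8 = 1430.
The number of full binary trees on 13 internal nodes is the Catalan number C_13. So R = C_13 = 742900.
P + Q − R = 9694845 + 1430 − 742900 = 8953375.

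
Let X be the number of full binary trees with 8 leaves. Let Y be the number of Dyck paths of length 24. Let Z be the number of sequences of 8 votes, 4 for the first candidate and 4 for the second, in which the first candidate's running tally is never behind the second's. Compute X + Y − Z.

208427

Full binary trees with 8 leaves have 8−1 = 7 internal nodes, so there are C_7 of them. So X = C_7 = 429.
Dyck paths of semilength n (length 2n) are counted by C_n; here n = 12. So Y = C_12 = 208012.
Ballot sequences with n votes each where one side never trails are Dyck words, counted by C_n; here n = 4. So Z = C_4 = 14.
X + Y − Z = 429 + 208012 − 14 = 208427.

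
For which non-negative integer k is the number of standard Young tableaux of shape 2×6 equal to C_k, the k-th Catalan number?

6

By the hook-length formula (or a Dyck-path bijection), SYT of shape 2×6 number C_6.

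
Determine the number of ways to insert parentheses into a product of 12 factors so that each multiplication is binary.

Parenthesizations of m factors correspond to full binary trees with m leaves, counted by C_{m−1}; m = 12 gives C_11.
C_11 = C_10 · 2(2·10+1)/(10+2) = 16796 · 42/12 = 58786.

58786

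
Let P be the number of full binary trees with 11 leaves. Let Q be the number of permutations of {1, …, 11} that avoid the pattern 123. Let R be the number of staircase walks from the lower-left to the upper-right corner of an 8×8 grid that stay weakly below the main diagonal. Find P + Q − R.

74152

Full binary trees with 11 leaves have 11−1 = 10 internal nodes, so there are C_10 of them. So P = C_10 = 16796.
For any fixed pattern of length 3, the pattern-avoiding permutations of [11] number C_11. So Q = C_11 = 58786.
Sub-diagonal monotone paths from (0,0) to (8,8) biject with Dyck paths of semilength 8, giving C_8. So R = C_8 = 1430.
P + Q − R = 16796 + 58786 − 1430 = 74152.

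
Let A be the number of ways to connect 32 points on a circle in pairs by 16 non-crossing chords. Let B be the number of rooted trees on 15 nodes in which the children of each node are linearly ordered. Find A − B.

Non-crossing perfect matchings of 2n points on a circle are counted by C_n; with 32 points, n = 16. So A = C_16 = 35357670.
A rooted plane tree on 15 nodes has 14 edges, and such trees are counted by C_14. So B = C_14 = 2674440.
A − B = 35357670 − 2674440 = 32683230.

32683230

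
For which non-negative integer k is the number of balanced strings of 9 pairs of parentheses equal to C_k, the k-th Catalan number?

A balanced arrangement of 9 bracket pairs is a Dyck word of semilength 9, so the count is C_9.

9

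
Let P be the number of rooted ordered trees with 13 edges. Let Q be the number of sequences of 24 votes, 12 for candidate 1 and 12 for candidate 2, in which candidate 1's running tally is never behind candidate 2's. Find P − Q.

A rooted plane tree with 13 edges has 14 nodes, and the count is C_13. So P = C_13 = 742900.
Reading a vote for the leader as '(' and for the other as ')' turns such a sequence into a balanced string of 12 pairs, so the count is C_12. So Q = C_12 = 208012.
P − Q = 742900 − 208012 = 534888.

534888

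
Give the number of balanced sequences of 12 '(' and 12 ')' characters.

208012

With 12 pairs the number of balanced bracket strings is the Catalan number C_12.
C_12 = C(24,12)/13 = 2704156/13 = 208012.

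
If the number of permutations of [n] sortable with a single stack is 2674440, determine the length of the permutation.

14

Stack-sortable permutations of [n] are counted by C_n; 2674440 = C_14.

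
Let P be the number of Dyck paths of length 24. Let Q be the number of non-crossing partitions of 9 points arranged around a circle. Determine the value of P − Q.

203150

Paths of 12 up- and 12 down-steps that never dip below the axis are Dyck paths; their count is C_12. So P = C_12 = 208012.
The non-crossing partitions of [9] form a lattice of size C_9. So Q = C_9 = 4862.
P − Q = 208012 − 4862 = 203150.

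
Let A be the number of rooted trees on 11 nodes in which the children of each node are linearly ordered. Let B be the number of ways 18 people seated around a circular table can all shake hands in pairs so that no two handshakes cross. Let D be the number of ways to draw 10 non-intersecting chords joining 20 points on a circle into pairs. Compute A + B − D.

A rooted plane tree on 11 nodes has 10 edges, and such trees are counted by C_10. So A = C_10 = 16796.
With 18 = 2·9 people, non-crossing handshake pairings are non-crossing perfect matchings on a circle, counted by C_9. So B = C_9 = 4862.
Non-crossing perfect matchings of 2n points on a circle are counted by C_n; with 20 points, n = 10. So D = C_10 = 16796.
A + B − D = 16796 + 4862 − 16796 = 4862.

4862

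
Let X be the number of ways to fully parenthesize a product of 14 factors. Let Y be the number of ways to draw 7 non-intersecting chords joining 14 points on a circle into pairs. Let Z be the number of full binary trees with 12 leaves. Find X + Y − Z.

684543

Parenthesizations of m factors correspond to full binary trees with m leaves, counted by C_{m−1}; m = 14 gives C_13. So X = C_13 = 742900.
Pairing 14 circle points by 7 non-crossing chords gives C_7 matchings. So Y = C_7 = 429.
A full binary tree with L leaves has L−1 internal nodes and is counted by C_{L−1}; L = 12 gives C_11. So Z = C_11 = 58786.
X + Y − Z = 742900 + 429 − 58786 = 684543.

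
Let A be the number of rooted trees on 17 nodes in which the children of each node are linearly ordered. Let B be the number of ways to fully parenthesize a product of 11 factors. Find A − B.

35340874

Rooted ordered (plane) trees on m nodes have m−1 edges and are counted by C_{m−1}; m = 17 gives C_16. So A = C_16 = 35357670.
Parenthesizations of m factors correspond to full binary trees with m leaves, counted by C_{m−1}; m = 11 gives C_10. So B = C_10 = 16796.
A − B = 35357670 − 16796 = 35340874.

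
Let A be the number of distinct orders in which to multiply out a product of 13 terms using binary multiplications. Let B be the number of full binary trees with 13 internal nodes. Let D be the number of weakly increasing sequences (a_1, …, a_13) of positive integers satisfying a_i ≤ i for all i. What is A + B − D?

Parenthesizations of m factors correspond to full binary trees with m leaves, counted by C_{m−1}; m = 13 gives C_12. So A = C_12 = 208012.
The number of full binary trees on 13 internal nodes is the Catalan number C_13. So B = C_13 = 742900.
Weakly increasing sequences with a_i ≤ i biject with Dyck paths of semilength 13, so there are C_13. So D = C_13 = 742900.
A + B − D = 208012 + 742900 − 742900 = 208012.

208012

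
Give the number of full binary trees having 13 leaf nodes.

Full binary trees with 13 leaves have 13−1 = 12 internal nodes, so there are C_12 of them.
C_12 = C_11 · 2(2·11+1)/(11+2) = 58786 · 46/13 = 208012.

208012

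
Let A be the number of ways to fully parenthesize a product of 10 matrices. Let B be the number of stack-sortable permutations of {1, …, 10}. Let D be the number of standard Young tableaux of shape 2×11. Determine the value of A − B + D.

Bracketing 10 factors into binary products is counted by C_{10−1} = C_9. So A = C_9 = 4862.
Stack-sortable permutations are exactly the 231-avoiding ones, counted by C_n; here n = 10. So B = C_10 = 16796.
By the hook-length formula (or a Dyck-path bijection), SYT of shape 2×11 number C_11. So D = C_11 = 58786.
A − B + D = 4862 − 16796 + 58786 = 46852.

46852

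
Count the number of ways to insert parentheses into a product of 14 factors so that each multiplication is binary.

Parenthesizations of m factors correspond to full binary trees with m leaves, counted by C_{m−1}; m = 14 gives C_13.
C_13 = C(26,13)/14 = 10400600/14 = 742900.

742900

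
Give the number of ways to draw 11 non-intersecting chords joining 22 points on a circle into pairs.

Pairing 22 circle points by 11 non-crossing chords gives C_11 matchings.
C_11 = C(22,11)/12 = 705432/12 = 58786.

58786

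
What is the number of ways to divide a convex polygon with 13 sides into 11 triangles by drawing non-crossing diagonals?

The number of triangulations of a 13-gon is the Catalan number C_11 (index = sides − 2).
C_11 = C(22,11)/12 = 705432/12 = 58786.

58786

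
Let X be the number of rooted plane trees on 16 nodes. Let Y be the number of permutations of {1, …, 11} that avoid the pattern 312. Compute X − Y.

9636059

Rooted ordered (plane) trees on m nodes have m−1 edges and are counted by C_{m−1}; m = 16 gives C_15. So X = C_15 = 9694845.
For any fixed pattern of length 3, the pattern-avoiding permutations of [11] number C_11. So Y = C_11 = 58786.
X − Y = 9694845 − 58786 = 9636059.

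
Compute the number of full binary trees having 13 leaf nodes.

A full binary tree with L leaves has L−1 internal nodes and is counted by C_{L−1}; L = 13 gives C_12.
C_12 = C(24,12)/13 = 2704156/13 = 208012.

208012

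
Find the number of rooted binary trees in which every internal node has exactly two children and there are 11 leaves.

16796

Full binary trees with 11 leaves have 11−1 = 10 internal nodes, so there are C_10 of them.
C_10 = C_9 · 2(2·9+1)/(9+2) = 4862 · 38/11 = 16796.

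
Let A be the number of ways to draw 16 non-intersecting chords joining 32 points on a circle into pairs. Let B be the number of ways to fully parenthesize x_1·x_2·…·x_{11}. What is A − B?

35340874

Non-crossing perfect matchings of 2n points on a circle are counted by C_n; with 32 points, n = 16. So A = C_16 = 35357670.
Parenthesizations of m factors correspond to full binary trees with m leaves, counted by C_{m−1}; m = 11 gives C_10. So B = C_10 = 16796.
A − B = 35357670 − 16796 = 35340874.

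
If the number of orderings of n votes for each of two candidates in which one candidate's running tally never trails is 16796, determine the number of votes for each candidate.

Such ballot sequences with n votes each are counted by C_n. Since C_10 = 16796, the index is 10.

10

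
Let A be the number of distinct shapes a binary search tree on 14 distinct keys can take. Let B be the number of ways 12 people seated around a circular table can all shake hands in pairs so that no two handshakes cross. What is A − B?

There are C_n binary search tree shapes on n keys; with n = 14 that is C_14. So A = C_14 = 2674440.
Non-crossing handshake pairings of 2n people are counted by C_n; 12 people gives n = 6. So B = C_6 = 132.
A − B = 2674440 − 132 = 2674308.

2674308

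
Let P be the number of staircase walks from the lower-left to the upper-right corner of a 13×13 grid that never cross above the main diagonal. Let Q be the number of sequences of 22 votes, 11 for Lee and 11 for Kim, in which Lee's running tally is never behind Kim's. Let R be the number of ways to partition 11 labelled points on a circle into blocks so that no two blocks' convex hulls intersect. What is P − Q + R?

742900

Sub-diagonal monotone paths from (0,0) to (13,13) biject with Dyck paths of semilength 13, giving C_13. So P = C_13 = 742900.
Ballot sequences with n votes each where one side never trails are Dyck words, counted by C_n; here n = 11. So Q = C_11 = 58786.
The non-crossing partitions of [11] form a lattice of size C_11. So R = C_11 = 58786.
P − Q + R = 742900 − 58786 + 58786 = 742900.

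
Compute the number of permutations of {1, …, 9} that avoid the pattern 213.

4862

Permutations of [n] avoiding any single length-3 pattern are counted by C_n; here n = 9.
C_9 = C_8 · 2(2·8+1)/(8+2) = 1430 · 34/10 = 4862.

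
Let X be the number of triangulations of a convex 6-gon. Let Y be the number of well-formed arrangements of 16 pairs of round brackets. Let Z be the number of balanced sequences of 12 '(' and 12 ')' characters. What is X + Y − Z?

35149672

A convex 6-gon is triangulated into 4 triangles, and the number of such triangulations is the Catalan number C_{6−2} = C_4. So X = C_4 = 14.
A balanced arrangement of 16 bracket pairs is a Dyck word of semilength 16, so the count is C_16. So Y = C_16 = 35357670.
A balanced arrangement of 12 bracket pairs is a Dyck word of semilength 12, so the count is C_12. So Z = C_12 = 208012.
X + Y − Z = 14 + 35357670 − 208012 = 35149672.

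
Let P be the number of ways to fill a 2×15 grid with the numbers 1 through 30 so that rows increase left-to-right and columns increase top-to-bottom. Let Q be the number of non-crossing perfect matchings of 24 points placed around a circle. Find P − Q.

9486833

Standard Young tableaux of shape 2×n are counted by C_n; here n = 15. So P = C_15 = 9694845.
Pairing 24 circle points by 12 non-crossing chords gives C_12 matchings. So Q = C_12 = 208012.
P − Q = 9694845 − 208012 = 9486833.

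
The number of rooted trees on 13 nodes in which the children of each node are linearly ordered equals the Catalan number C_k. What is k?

12

A rooted plane tree on 13 nodes has 12 edges, and such trees are counted by C_12.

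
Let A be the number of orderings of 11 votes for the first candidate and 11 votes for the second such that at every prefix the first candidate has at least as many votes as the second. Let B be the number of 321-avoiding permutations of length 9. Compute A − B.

53924

Reading a vote for the leader as '(' and for the other as ')' turns such a sequence into a balanced string of 11 pairs, so the count is C_11. So A = C_11 = 58786.
For any fixed pattern of length 3, the pattern-avoiding permutations of [9] number C_9. So B = C_9 = 4862.
A − B = 58786 − 4862 = 53924.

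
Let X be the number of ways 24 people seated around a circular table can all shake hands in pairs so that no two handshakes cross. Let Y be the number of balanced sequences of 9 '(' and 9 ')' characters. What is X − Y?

Non-crossing handshake pairings of 2n people are counted by C_n; 24 people gives n = 12. So X = C_12 = 208012.
A balanced arrangement of 9 bracket pairs is a Dyck word of semilength 9, so the count is C_9. So Y = C_9 = 4862.
X − Y = 208012 − 4862 = 203150.

203150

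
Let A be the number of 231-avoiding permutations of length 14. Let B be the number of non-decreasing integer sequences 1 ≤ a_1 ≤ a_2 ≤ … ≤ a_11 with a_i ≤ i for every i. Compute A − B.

2615654

Permutations of [n] avoiding any single length-3 pattern are counted by C_n; here n = 14. So A = C_14 = 2674440.
Weakly increasing sequences with a_i ≤ i biject with Dyck paths of semilength 11, so there are C_11. So B = C_11 = 58786.
A − B = 2674440 − 58786 = 2615654.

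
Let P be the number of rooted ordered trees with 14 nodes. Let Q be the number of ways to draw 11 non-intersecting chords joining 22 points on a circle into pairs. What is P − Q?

684114

A rooted plane tree on 14 nodes has 13 edges, and such trees are counted by C_13. So P = C_13 = 742900.
Non-crossing perfect matchings of 2n points on a circle are counted by C_n; with 22 points, n = 11. So Q = C_11 = 58786.
P − Q = 742900 − 58786 = 684114.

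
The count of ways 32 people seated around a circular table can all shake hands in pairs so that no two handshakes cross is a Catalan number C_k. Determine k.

16

With 32 = 2·16 people, non-crossing handshake pairings are non-crossing perfect matchings on a circle, counted by C_16.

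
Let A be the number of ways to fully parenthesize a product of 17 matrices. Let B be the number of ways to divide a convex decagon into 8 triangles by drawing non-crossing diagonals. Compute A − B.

35356240

Ways to associate a product of 17 factors correspond to binary trees on 17 leaves, so the count is C_16. So A = C_16 = 35357670.
A convex 10-gon is triangulated into 8 triangles, and the number of such triangulations is the Catalan number C_{10−2} = C_8. So B = C_8 = 1430.
A − B = 35357670 − 1430 = 35356240.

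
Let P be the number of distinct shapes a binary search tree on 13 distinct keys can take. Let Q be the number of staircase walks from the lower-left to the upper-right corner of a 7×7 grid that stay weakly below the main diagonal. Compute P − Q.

Binary trees (left/right distinguished) on n nodes are counted by C_n; here n = 13. So P = C_13 = 742900.
Sub-diagonal monotone paths from (0,0) to (7,7) biject with Dyck paths of semilength 7, giving C_7. So Q = C_7 = 429.
P − Q = 742900 − 429 = 742471.

742471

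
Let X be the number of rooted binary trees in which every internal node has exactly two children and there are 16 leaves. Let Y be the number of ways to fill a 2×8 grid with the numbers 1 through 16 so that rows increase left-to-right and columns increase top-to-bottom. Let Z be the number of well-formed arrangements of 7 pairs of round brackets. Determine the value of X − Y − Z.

A full binary tree with L leaves has L−1 internal nodes and is counted by C_{L−1}; L = 16 gives C_15. So X = C_15 = 9694845.
By the hook-length formula (or a Dyck-path bijection), SYT of shape 2×8 number C_8. So Y = C_8 = 1430.
A balanced arrangement of 7 bracket pairs is a Dyck word of semilength 7, so the count is C_7. So Z = C_7 = 429.
X − Y − Z = 9694845 − 1430 − 429 = 9692986.

9692986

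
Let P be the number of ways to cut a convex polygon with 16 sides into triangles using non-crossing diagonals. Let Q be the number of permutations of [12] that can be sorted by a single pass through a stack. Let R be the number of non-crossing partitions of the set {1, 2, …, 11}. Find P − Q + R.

A convex 16-gon is triangulated into 14 triangles, and the number of such triangulations is the Catalan number C_{16−2} = C_14. So P = C_14 = 2674440.
By Knuth's characterisation, the stack-sortable permutations of length 12 are the 231-avoiders, numbering C_12. So Q = C_12 = 208012.
Non-crossing partitions of an n-element set are counted by C_n; here n = 11. So R = C_11 = 58786.
P − Q + R = 2674440 − 208012 + 58786 = 2525214.

2525214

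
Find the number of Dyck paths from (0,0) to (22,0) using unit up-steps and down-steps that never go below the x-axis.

A Dyck path with 11 up-steps and 11 down-steps has semilength 11, so there are C_11 of them.
C_11 = C_10 · 2(2·10+1)/(10+2) = 16796 · 42/12 = 58786.

58786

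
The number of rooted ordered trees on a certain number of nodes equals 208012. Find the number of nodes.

Rooted ordered trees on m nodes are counted by C_{m−1}, and C_12 = 208012.
So the index is 12, and the number of nodes is 12 + 1 = 13.

13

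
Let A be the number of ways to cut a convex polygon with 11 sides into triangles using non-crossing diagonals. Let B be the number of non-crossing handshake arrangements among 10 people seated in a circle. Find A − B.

4820

The number of triangulations of an 11-gon is the Catalan number C_9 (index = sides − 2). So A = C_9 = 4862.
Non-crossing handshake pairings of 2n people are counted by C_n; 10 people gives n = 5. So B = C_5 = 42.
A − B = 4862 − 42 = 4820.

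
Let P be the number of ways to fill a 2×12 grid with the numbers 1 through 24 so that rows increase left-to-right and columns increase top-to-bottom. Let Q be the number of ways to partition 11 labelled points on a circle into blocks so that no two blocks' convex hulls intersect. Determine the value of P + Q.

266798

Standard Young tableaux of shape 2×n are counted by C_n; here n = 12. So P = C_12 = 208012.
The non-crossing partitions of [11] form a lattice of size C_11. So Q = C_11 = 58786.
P + Q = 208012 + 58786 = 266798.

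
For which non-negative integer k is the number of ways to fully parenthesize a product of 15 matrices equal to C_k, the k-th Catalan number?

14

Ways to associate a product of 15 factors correspond to binary trees on 15 leaves, so the count is C_14.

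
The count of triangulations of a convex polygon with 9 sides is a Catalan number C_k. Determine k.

7

The number of triangulations of a 9-gon is the Catalan number C_7 (index = sides − 2).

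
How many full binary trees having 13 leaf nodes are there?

Full binary trees with 13 leaves have 13−1 = 12 internal nodes, so there are C_12 of them.
C_12 = C(24,12)/13 = 2704156/13 = 208012.

208012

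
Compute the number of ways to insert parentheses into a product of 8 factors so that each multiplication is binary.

429

Ways to associate a product of 8 factors correspond to binary trees on 8 leaves, so the count is C_7.
C_7 = C(14,7)/8 = 3432/8 = 429.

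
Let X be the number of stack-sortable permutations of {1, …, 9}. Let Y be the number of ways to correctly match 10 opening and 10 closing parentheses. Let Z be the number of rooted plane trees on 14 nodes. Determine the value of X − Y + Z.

By Knuth's characterisation, the stack-sortable permutations of length 9 are the 231-avoiders, numbering C_9. So X = C_9 = 4862.
Balanced strings of n pairs of brackets are counted by C_n; here n = 10. So Y = C_10 = 16796.
Rooted ordered (plane) trees on m nodes have m−1 edges and are counted by C_{m−1}; m = 14 gives C_13. So Z = C_13 = 742900.
X − Y + Z = 4862 − 16796 + 742900 = 730966.

730966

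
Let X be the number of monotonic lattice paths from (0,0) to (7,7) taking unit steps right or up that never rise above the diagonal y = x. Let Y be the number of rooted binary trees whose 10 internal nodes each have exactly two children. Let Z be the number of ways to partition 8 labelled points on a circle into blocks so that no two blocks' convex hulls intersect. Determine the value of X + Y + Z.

18655

Sub-diagonal monotone paths from (0,0) to (7,7) biject with Dyck paths of semilength 7, giving C_7. So X = C_7 = 429.
The number of full binary trees on 10 internal nodes is the Catalan number C_10. So Y = C_10 = 16796.
Non-crossing partitions of an n-element set are counted by C_n; here n = 8. So Z = C_8 = 1430.
X + Y + Z = 429 + 16796 + 1430 = 18655.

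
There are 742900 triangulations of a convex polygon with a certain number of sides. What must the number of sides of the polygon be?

15

Triangulations of a convex m-gon are counted by C_{m−2}, and C_13 = 742900.
So m − 2 = 13, giving m = 15 sides.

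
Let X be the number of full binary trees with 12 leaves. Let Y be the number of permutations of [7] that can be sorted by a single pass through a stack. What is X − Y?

Full binary trees with 12 leaves have 12−1 = 11 internal nodes, so there are C_11 of them. So X = C_11 = 58786.
By Knuth's characterisation, the stack-sortable permutations of length 7 are the 231-avoiders, numbering C_7. So Y = C_7 = 429.
X − Y = 58786 − 429 = 58357.

58357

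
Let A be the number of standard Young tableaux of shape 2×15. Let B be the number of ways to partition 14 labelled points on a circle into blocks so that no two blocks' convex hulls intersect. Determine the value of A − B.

7020405

By the hook-length formula (or a Dyck-path bijection), SYT of shape 2×15 number C_15. So A = C_15 = 9694845.
The non-crossing partitions of [14] form a lattice of size C_14. So B = C_14 = 2674440.
A − B = 9694845 − 2674440 = 7020405.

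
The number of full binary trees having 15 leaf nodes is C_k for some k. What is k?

14

Full binary trees with 15 leaves have 15−1 = 14 internal nodes, so there are C_14 of them.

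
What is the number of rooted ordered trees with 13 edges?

A rooted plane tree with 13 edges has 14 nodes, and the count is C_13.
C_13 = C_12 · 2(2·12+1)/(12+2) = 208012 · 50/14 = 742900.

742900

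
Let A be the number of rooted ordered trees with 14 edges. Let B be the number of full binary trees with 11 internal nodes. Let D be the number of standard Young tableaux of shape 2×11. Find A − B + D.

A rooted plane tree with 14 edges has 15 nodes, and the count is C_14. So A = C_14 = 2674440.
Full binary trees with n internal nodes are counted by C_n; here n = 11. So B = C_11 = 58786.
By the hook-length formula (or a Dyck-path bijection), SYT of shape 2×11 number C_11. So D = C_11 = 58786.
A − B + D = 2674440 − 58786 + 58786 = 2674440.

2674440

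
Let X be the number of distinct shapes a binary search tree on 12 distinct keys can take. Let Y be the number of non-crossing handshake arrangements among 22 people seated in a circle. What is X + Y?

Rooted binary trees with 12 nodes (each child slot possibly empty) number C_12. So X = C_12 = 208012.
Non-crossing handshake pairings of 2n people are counted by C_n; 22 people gives n = 11. So Y = C_11 = 58786.
X + Y = 208012 + 58786 = 266798.

266798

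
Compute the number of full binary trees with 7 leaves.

132

Full binary trees with 7 leaves have 7−1 = 6 internal nodes, so there are C_6 of them.
C_6 = C(12,6)/7 = 924/7 = 132.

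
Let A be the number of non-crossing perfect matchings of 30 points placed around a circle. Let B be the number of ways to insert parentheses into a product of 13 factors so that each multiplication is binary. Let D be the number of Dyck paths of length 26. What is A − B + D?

10229733

Non-crossing perfect matchings of 2n points on a circle are counted by C_n; with 30 points, n = 15. So A = C_15 = 9694845.
Bracketing 13 factors into binary products is counted by C_{13−1} = C_12. So B = C_12 = 208012.
A Dyck path with 13 up-steps and 13 down-steps has semilength 13, so there are C_13 of them. So D = C_13 = 742900.
A − B + D = 9694845 − 208012 + 742900 = 10229733.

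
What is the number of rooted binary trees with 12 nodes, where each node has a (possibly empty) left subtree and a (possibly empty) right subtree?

Rooted binary trees with 12 nodes (each child slot possibly empty) number C_12.
C_12 = C(24,12)/13 = 2704156/13 = 208012.

208012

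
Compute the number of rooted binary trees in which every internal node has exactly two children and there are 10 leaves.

4862

A full binary tree with L leaves has L−1 internal nodes and is counted by C_{L−1}; L = 10 gives C_9.
C_9 = C(18,9)/10 = 48620/10 = 4862.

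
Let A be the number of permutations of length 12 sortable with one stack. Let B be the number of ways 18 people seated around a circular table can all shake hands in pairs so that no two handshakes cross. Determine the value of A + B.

212874

Stack-sortable permutations are exactly the 231-avoiding ones, counted by C_n; here n = 12. So A = C_12 = 208012.
Non-crossing handshake pairings of 2n people are counted by C_n; 18 people gives n = 9. So B = C_9 = 4862.
A + B = 208012 + 4862 = 212874.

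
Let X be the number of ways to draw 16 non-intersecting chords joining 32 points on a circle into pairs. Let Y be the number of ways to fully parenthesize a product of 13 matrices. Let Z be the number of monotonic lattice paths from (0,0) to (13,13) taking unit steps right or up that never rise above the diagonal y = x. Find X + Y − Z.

34822782

Pairing 32 circle points by 16 non-crossing chords gives C_16 matchings. So X = C_16 = 35357670.
Bracketing 13 factors into binary products is counted by C_{13−1} = C_12. So Y = C_12 = 208012.
Monotone paths in an n×n grid that stay weakly below the diagonal are counted by C_n; here n = 13. So Z = C_13 = 742900.
X + Y − Z = 35357670 + 208012 − 742900 = 34822782.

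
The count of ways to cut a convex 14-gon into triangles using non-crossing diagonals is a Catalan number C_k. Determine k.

12

A convex 14-gon is triangulated into 12 triangles, and the number of such triangulations is the Catalan number C_{14−2} = C_12.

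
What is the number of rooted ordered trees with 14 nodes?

742900

A rooted plane tree on 14 nodes has 13 edges, and such trees are counted by C_13.
C_13 = C(26,13)/14 = 10400600/14 = 742900.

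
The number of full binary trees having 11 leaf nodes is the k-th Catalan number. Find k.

A full binary tree with L leaves has L−1 internal nodes and is counted by C_{L−1}; L = 11 gives C_10.

10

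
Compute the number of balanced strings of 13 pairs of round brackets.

742900

With 13 pairs the number of balanced bracket strings is the Catalan number C_13.
C_13 = 742900.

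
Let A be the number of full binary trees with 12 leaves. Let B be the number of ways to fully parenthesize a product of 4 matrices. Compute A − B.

58781

A full binary tree with L leaves has L−1 internal nodes and is counted by C_{L−1}; L = 12 gives C_11. So A = C_11 = 58786.
Bracketing 4 factors into binary products is counted by C_{4−1} = C_3. So B = C_3 = 5.
A − B = 58786 − 5 = 58781.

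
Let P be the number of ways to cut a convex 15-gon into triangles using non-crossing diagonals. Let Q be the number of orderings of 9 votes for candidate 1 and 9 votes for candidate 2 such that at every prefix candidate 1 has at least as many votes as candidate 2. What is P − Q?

738038

Triangulations of a convex m-gon are counted by C_{m−2}; with m = 15 this is C_13. So P = C_13 = 742900.
Ballot sequences with n votes each where one side never trails are Dyck words, counted by C_n; here n = 9. So Q = C_9 = 4862.
P − Q = 742900 − 4862 = 738038.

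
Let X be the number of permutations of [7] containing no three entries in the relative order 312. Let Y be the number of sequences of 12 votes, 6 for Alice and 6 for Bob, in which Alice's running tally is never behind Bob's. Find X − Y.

297

For any fixed pattern of length 3, the pattern-avoiding permutations of [7] number C_7. So X = C_7 = 429.
Ballot sequences with n votes each where one side never trails are Dyck words, counted by C_n; here n = 6. So Y = C_6 = 132.
X − Y = 429 − 132 = 297.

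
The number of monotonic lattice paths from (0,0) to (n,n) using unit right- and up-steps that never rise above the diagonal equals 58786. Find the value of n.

Such diagonal-avoiding paths in an n×n grid are counted by C_n. Since C_11 = 58786, the index is 11.

11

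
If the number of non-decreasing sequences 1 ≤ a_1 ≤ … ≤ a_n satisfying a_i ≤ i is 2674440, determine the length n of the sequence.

Such sub-staircase sequences of length n are counted by C_n, and C_14 = 2674440.

14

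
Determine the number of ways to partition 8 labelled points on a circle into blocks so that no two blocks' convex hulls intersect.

1430

The non-crossing partitions of [8] form a lattice of size C_8.
C_8 = 1430.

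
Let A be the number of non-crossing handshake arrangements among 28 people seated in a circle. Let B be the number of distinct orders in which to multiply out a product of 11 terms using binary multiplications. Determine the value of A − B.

2657644

Non-crossing handshake pairings of 2n people are counted by C_n; 28 people gives n = 14. So A = C_14 = 2674440.
Parenthesizations of m factors correspond to full binary trees with m leaves, counted by C_{m−1}; m = 11 gives C_10. So B = C_10 = 16796.
A − B = 2674440 − 16796 = 2657644.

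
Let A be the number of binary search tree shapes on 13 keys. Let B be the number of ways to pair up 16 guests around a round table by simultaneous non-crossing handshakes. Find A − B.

741470

Rooted binary trees with 13 nodes (each child slot possibly empty) number C_13. So A = C_13 = 742900.
With 16 = 2·8 people, non-crossing handshake pairings are non-crossing perfect matchings on a circle, counted by C_8. So B = C_8 = 1430.
A − B = 742900 − 1430 = 741470.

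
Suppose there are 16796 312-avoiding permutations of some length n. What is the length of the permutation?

Permutations of [n] avoiding a fixed length-3 pattern are counted by C_n. Since C_10 = 16796, the index is 10.

10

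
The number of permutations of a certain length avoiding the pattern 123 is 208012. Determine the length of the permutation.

12

Permutations of [n] avoiding a fixed length-3 pattern are counted by C_n, and C_12 = 208012.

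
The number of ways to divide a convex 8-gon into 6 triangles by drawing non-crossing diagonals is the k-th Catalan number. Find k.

6

The number of triangulations of an 8-gon is the Catalan number C_6 (index = sides − 2).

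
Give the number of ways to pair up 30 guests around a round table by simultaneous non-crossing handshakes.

9694845

Non-crossing handshake pairings of 2n people are counted by C_n; 30 people gives n = 15.
C_15 = C(30,15)/16 = 155117520/16 = 9694845.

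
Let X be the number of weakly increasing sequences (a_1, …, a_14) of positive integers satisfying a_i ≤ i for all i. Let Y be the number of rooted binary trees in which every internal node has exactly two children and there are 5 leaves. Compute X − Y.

Weakly increasing sequences with a_i ≤ i biject with Dyck paths of semilength 14, so there are C_14. So X = C_14 = 2674440.
Full binary trees with 5 leaves have 5−1 = 4 internal nodes, so there are C_4 of them. So Y = C_4 = 14.
X − Y = 2674440 − 14 = 2674426.

2674426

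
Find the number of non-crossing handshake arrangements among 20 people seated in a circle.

16796

With 20 = 2·10 people, non-crossing handshake pairings are non-crossing perfect matchings on a circle, counted by C_10.
C_10 = C(20,10)/11 = 184756/11 = 16796.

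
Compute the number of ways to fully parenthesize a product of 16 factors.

9694845

Bracketing 16 factors into binary products is counted by C_{16−1} = C_15.
C_15 = C(30,15)/16 = 155117520/16 = 9694845.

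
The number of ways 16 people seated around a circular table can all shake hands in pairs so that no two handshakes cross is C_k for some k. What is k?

Non-crossing handshake pairings of 2n people are counted by C_n; 16 people gives n = 8.

8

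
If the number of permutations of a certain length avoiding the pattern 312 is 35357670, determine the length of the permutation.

16

Permutations of [n] avoiding a fixed length-3 pattern are counted by C_n, and C_16 = 35357670.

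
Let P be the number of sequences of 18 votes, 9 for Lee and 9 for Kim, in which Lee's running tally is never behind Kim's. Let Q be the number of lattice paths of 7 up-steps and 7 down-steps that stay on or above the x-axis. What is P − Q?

4433

Reading a vote for the leader as '(' and for the other as ')' turns such a sequence into a balanced string of 9 pairs, so the count is C_9. So P = C_9 = 4862.
Dyck paths of semilength n (length 2n) are counted by C_n; here n = 7. So Q = C_7 = 429.
P − Q = 4862 − 429 = 4433.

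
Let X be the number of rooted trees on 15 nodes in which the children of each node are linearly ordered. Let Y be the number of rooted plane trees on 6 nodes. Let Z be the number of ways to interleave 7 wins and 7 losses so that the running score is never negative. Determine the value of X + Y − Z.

Rooted ordered (plane) trees on m nodes have m−1 edges and are counted by C_{m−1}; m = 15 gives C_14. So X = C_14 = 2674440.
Rooted ordered (plane) trees on m nodes have m−1 edges and are counted by C_{m−1}; m = 6 gives C_5. So Y = C_5 = 42.
Reading a vote for the leader as '(' and for the other as ')' turns such a sequence into a balanced string of 7 pairs, so the count is C_7. So Z = C_7 = 429.
X + Y − Z = 2674440 + 42 − 429 = 2674053.

2674053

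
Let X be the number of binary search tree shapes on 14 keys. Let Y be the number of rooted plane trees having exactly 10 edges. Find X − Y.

Binary trees (left/right distinguished) on n nodes are counted by C_n; here n = 14. So X = C_14 = 2674440.
Rooted ordered trees with n edges are counted by C_n; here n = 10. So Y = C_10 = 16796.
X − Y = 2674440 − 16796 = 2657644.

2657644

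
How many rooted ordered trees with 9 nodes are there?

A rooted plane tree on 9 nodes has 8 edges, and such trees are counted by C_8.
C_8 = C(16,8)/9 = 12870/9 = 1430.

1430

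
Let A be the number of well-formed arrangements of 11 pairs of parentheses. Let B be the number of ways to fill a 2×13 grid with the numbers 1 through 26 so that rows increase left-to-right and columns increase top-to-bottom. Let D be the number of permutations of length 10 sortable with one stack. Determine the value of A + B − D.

784890

With 11 pairs the number of balanced bracket strings is the Catalan number C_11. So A = C_11 = 58786.
Standard Young tableaux of shape 2×n are counted by C_n; here n = 13. So B = C_13 = 742900.
By Knuth's characterisation, the stack-sortable permutations of length 10 are the 231-avoiders, numbering C_10. So D = C_10 = 16796.
A + B − D = 58786 + 742900 − 16796 = 784890.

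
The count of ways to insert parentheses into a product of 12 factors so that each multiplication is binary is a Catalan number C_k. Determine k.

Ways to associate a product of 12 factors correspond to binary trees on 12 leaves, so the count is C_11.

11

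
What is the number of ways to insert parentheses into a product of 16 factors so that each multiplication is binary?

9694845

Bracketing 16 factors into binary products is counted by C_{16−1} = C_15.
C_15 = C_14 · 2(2·14+1)/(14+2) = 2674440 · 58/16 = 9694845.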